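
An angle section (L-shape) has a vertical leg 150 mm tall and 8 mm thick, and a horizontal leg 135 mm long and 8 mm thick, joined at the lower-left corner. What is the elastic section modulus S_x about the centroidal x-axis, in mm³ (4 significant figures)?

Decompose the section into non-overlapping parts with the origin at the bottom-left of its bounding rectangle.
Vertical leg: 8 × 150, A = 1 200 mm², y = 75 mm, Ī = 2 250 000 mm⁴.
Horizontal leg (remainder): 127 × 8, A = 1 016 mm², y = 4 mm, Ī = 5418.67 mm⁴.
Centroid: ȳ = ΣA·y / ΣA = 42.4477 mm.
Transfer each piece to the centroidal x-axis using Ī + A·d² with d = y − 42.4477:
  vertical leg: d = 32.5523 mm → contributes +3 521 586 mm⁴
  horizontal leg (remainder): d = -38.4477 mm → contributes +1 507 292 mm⁴
Total I = 5 028 879 mm⁴.
Extreme fibre distance c = 107.552 mm; S = I/c = 46757.5 mm³.

S_x ≈ 4.676 × 10⁴ mm³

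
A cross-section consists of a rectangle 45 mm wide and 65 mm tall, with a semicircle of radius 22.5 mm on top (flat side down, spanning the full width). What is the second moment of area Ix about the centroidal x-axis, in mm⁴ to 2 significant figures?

Split into non-overlapping primitives; take the origin at the lower-left of the bounding box.
Rectangular body: 45 × 65, A = 2 925 mm², y = 32.5 mm, Ī = 1 029 844 mm⁴.
Semicircular cap: semicircle r = 22.5, A = 795.2 mm², y = 74.55 mm, Ī = 28 130 mm⁴.
Centroid: ȳ = ΣA·y / ΣA = 41.49 mm.
Transfer each piece to the centroidal x-axis using Ī + A·d² with d = y − 41.49:
  rectangular body: d = -8.988 mm → contributes +1 266 151 mm⁴
  semicircular cap: d = 33.06 mm → contributes +897 326 mm⁴
Total I = 2 163 477 mm⁴.

Ix ≈ 2.2 × 10⁶ mm⁴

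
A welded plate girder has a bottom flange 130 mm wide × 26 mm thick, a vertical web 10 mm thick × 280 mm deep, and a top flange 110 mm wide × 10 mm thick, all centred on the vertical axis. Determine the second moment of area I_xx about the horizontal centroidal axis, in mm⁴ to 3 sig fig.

I_xx ≈ 1.03 × 10⁸ mm⁴

Break the section into simple shapes (no overlaps), measuring from the bottom-left corner of the bounding box.
Bottom plate: 130 × 26, A = 3 380 mm², y = 13 mm, Ī = 190 407 mm⁴.
Web plate: 10 × 280, A = 2 800 mm², y = 166 mm, Ī = 18 293 333 mm⁴.
Top plate: 110 × 10, A = 1 100 mm², y = 311 mm, Ī = 9166.7 mm⁴.
Centroid: ȳ = ΣA·y / ΣA = 116.87 mm.
Transfer each piece to the horizontal centroidal axis using Ī + A·d² with d = y − 116.87:
  bottom plate: d = -103.87 mm → contributes +36 659 695 mm⁴
  web plate: d = 49.126 mm → contributes +25 050 855 mm⁴
  top plate: d = 194.13 mm → contributes +41 462 720 mm⁴
Total I = 103 173 270 mm⁴.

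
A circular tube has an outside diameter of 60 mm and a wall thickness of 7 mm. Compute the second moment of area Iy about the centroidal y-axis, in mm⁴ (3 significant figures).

Split into non-overlapping primitives; take the origin at the lower-left of the bounding box.
Outer circle: ⌀60, A = 2827.4 mm², x = 30 mm, Ī = 636 173 mm⁴.
Bore (subtracted): ⌀46, A = 1661.9 mm², x = 30 mm, Ī = 219 787 mm⁴.
By symmetry the centroid is at mid-width, x̄ = 30 mm.
All pieces are centred on the centroidal y-axis, so I = ΣĪ (holes subtracted) = 416 386 mm⁴.

Iy ≈ 4.16 × 10⁵ mm⁴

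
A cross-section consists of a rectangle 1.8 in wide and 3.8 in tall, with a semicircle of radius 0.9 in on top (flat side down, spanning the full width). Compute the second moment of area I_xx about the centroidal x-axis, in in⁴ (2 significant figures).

Break the section into simple shapes (no overlaps), measuring from the bottom-left corner of the bounding box.
Rectangular body: 1.8 × 3.8, A = 6.84 in², y = 1.9 in, Ī = 8.231 in⁴.
Semicircular cap: semicircle r = 0.9, A = 1.272 in², y = 4.182 in, Ī = 0.07201 in⁴.
Centroid: ȳ = ΣA·y / ΣA = 2.258 in.
Transfer each piece to the centroidal x-axis using Ī + A·d² with d = y − 2.258:
  rectangular body: d = -0.3579 in → contributes +9.107 in⁴
  semicircular cap: d = 1.924 in → contributes +4.782 in⁴
Total I = 13.89 in⁴.

I_xx ≈ 14 in⁴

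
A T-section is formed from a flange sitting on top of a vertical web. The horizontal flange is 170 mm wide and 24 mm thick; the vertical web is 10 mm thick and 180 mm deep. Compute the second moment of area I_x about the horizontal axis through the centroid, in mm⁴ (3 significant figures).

Treat the section as a set of non-overlapping primitives; coordinates are from the bounding-box lower-left.
Flange: 170 × 24, A = 4 080 mm², y = 192 mm, Ī = 195 840 mm⁴.
Web: 10 × 180, A = 1 800 mm², y = 90 mm, Ī = 4 860 000 mm⁴.
Centroid: ȳ = ΣA·y / ΣA = 160.78 mm.
Transfer each piece to the horizontal axis through the centroid using Ī + A·d² with d = y − 160.78:
  flange: d = 31.224 mm → contributes +4 173 713 mm⁴
  web: d = -70.776 mm → contributes +13 876 511 mm⁴
Total I = 18 050 224 mm⁴.

I_x ≈ 1.81 × 10⁷ mm⁴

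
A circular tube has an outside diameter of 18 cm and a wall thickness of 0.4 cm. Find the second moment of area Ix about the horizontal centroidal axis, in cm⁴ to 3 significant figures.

Ix ≈ 857 cm⁴

Break the section into simple shapes (no overlaps), measuring from the bottom-left corner of the bounding box.
Outer circle: ⌀18, A = 254.47 cm², y = 9 cm, Ī = 5 153 cm⁴.
Bore (subtracted): ⌀17.2, A = 232.35 cm², y = 9 cm, Ī = 4296.2 cm⁴.
By symmetry the centroid is at mid-height, ȳ = 9 cm.
All pieces are centred on the horizontal centroidal axis, so I = ΣĪ (holes subtracted) = 856.81 cm⁴.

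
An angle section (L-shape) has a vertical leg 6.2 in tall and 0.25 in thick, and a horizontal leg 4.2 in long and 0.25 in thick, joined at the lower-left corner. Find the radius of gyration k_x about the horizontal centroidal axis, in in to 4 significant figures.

k_x ≈ 2.016 in

Decompose the section into non-overlapping parts with the origin at the bottom-left of its bounding rectangle.
Vertical leg: 0.25 × 6.2, A = 1.55 in², y = 3.1 in, Ī = 4.96517 in⁴.
Horizontal leg (remainder): 3.95 × 0.25, A = 0.9875 in², y = 0.125 in, Ī = 0.00514323 in⁴.
Centroid: ȳ = ΣA·y / ΣA = 1.94224 in.
Transfer each piece to the horizontal centroidal axis using Ī + A·d² with d = y − 1.94224:
  vertical leg: d = 1.15776 in → contributes +7.04279 in⁴
  horizontal leg (remainder): d = -1.81724 in → contributes +3.26623 in⁴
Total I = 10.309 in⁴.
Radius of gyration: k = √(I/A) = √(10.309 / 2.5375) = 2.01561 in.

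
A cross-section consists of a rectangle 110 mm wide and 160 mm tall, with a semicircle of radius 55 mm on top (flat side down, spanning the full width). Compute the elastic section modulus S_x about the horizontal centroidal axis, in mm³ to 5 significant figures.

Split into non-overlapping primitives; take the origin at the lower-left of the bounding box.
Rectangular body: 110 × 160, A = 17 600 mm², y = 80 mm, Ī = 37 546 667 mm⁴.
Semicircular cap: semicircle r = 55, A = 4751.659 mm², y = 183.3427 mm, Ī = 1 004 345 mm⁴.
Centroid: ȳ = ΣA·y / ΣA = 101.9693 mm.
Transfer each piece to the horizontal centroidal axis using Ī + A·d² with d = y − 101.9693:
  rectangular body: d = -21.96926 mm → contributes +46 041 277 mm⁴
  semicircular cap: d = 81.37347 mm → contributes +32 468 124 mm⁴
Total I = 78 509 401 mm⁴.
Extreme fibre distance c = 113.0307 mm; S = I/c = 694584.5 mm³.

S_x ≈ 6.9458 × 10⁵ mm³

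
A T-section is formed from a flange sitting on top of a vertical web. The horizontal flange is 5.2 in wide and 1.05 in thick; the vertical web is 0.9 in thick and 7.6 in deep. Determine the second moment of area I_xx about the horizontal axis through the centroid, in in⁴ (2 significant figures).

Split into non-overlapping primitives; take the origin at the lower-left of the bounding box.
Flange: 5.2 × 1.05, A = 5.46 in², y = 8.125 in, Ī = 0.5016 in⁴.
Web: 0.9 × 7.6, A = 6.84 in², y = 3.8 in, Ī = 32.92 in⁴.
Centroid: ȳ = ΣA·y / ΣA = 5.72 in.
Transfer each piece to the horizontal axis through the centroid using Ī + A·d² with d = y − 5.72:
  flange: d = 2.405 in → contributes +32.09 in⁴
  web: d = -1.92 in → contributes +58.13 in⁴
Total I = 90.22 in⁴.

I_xx ≈ 90 in⁴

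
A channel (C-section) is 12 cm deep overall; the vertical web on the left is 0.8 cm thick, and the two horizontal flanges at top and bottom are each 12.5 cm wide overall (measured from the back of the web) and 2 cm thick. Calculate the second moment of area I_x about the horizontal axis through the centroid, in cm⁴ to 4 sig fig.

I_x ≈ 1301 cm⁴

Treat the section as a set of non-overlapping primitives; coordinates are from the bounding-box lower-left.
Web: 0.8 × 12, A = 9.6 cm², y = 6 cm, Ī = 115.2 cm⁴.
Top flange (beyond web): 11.7 × 2, A = 23.4 cm², y = 11 cm, Ī = 7.8 cm⁴.
Bottom flange (beyond web): 11.7 × 2, A = 23.4 cm², y = 1 cm, Ī = 7.8 cm⁴.
By symmetry the centroid is at mid-height, ȳ = 6 cm.
Transfer each piece to the horizontal axis through the centroid using Ī + A·d² with d = y − 6:
  web: d = 0 cm → contributes +115.2 cm⁴
  top flange (beyond web): d = 5 cm → contributes +592.8 cm⁴
  bottom flange (beyond web): d = -5 cm → contributes +592.8 cm⁴
Total I = 1300.8 cm⁴.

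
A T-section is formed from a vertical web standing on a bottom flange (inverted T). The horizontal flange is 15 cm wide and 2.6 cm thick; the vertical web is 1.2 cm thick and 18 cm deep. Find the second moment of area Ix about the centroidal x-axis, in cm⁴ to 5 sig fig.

Split into non-overlapping primitives; take the origin at the lower-left of the bounding box.
Flange: 15 × 2.6, A = 39 cm², y = 1.3 cm, Ī = 21.97 cm⁴.
Web: 1.2 × 18, A = 21.6 cm², y = 11.6 cm, Ī = 583.2 cm⁴.
Centroid: ȳ = ΣA·y / ΣA = 4.971287 cm.
Transfer each piece to the centroidal x-axis using Ī + A·d² with d = y − 4.971287:
  flange: d = -3.671287 cm → contributes +547.6256 cm⁴
  web: d = 6.628713 cm → contributes +1532.3 cm⁴
Total I = 2079.926 cm⁴.

Ix ≈ 2079.9 cm⁴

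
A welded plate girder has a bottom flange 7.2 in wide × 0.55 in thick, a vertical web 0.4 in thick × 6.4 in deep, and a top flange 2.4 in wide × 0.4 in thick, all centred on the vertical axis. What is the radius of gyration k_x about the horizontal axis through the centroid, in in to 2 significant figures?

k_x ≈ 2.7 in

Break the section into simple shapes (no overlaps), measuring from the bottom-left corner of the bounding box.
Bottom plate: 7.2 × 0.55, A = 3.96 in², y = 0.275 in, Ī = 0.09983 in⁴.
Web plate: 0.4 × 6.4, A = 2.56 in², y = 3.75 in, Ī = 8.738 in⁴.
Top plate: 2.4 × 0.4, A = 0.96 in², y = 7.15 in, Ī = 0.0128 in⁴.
Centroid: ȳ = ΣA·y / ΣA = 2.347 in.
Transfer each piece to the horizontal axis through the centroid using Ī + A·d² with d = y − 2.347:
  bottom plate: d = -2.072 in → contributes +17.1 in⁴
  web plate: d = 1.403 in → contributes +13.78 in⁴
  top plate: d = 4.803 in → contributes +22.16 in⁴
Total I = 53.04 in⁴.
Radius of gyration: k = √(I/A) = √(53.04 / 7.48) = 2.663 in.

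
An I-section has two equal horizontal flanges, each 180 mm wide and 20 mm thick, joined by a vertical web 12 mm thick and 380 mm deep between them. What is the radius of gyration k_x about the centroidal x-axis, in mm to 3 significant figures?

k_x ≈ 171 mm

Break the section into simple shapes (no overlaps), measuring from the bottom-left corner of the bounding box.
Bottom flange: 180 × 20, A = 3 600 mm², y = 10 mm, Ī = 120 000 mm⁴.
Web: 12 × 380, A = 4 560 mm², y = 210 mm, Ī = 54 872 000 mm⁴.
Top flange: 180 × 20, A = 3 600 mm², y = 410 mm, Ī = 120 000 mm⁴.
By symmetry the centroid is at mid-height, ȳ = 210 mm.
Transfer each piece to the centroidal x-axis using Ī + A·d² with d = y − 210:
  bottom flange: d = -200 mm → contributes +144 120 000 mm⁴
  web: d = 0 mm → contributes +54 872 000 mm⁴
  top flange: d = 200 mm → contributes +144 120 000 mm⁴
Total I = 343 112 000 mm⁴.
Radius of gyration: k = √(I/A) = √(343 112 000 / 11 760) = 170.81 mm.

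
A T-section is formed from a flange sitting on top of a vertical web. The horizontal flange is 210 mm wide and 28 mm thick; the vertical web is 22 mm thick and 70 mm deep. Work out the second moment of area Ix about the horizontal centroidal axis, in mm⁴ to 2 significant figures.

Split into non-overlapping primitives; take the origin at the lower-left of the bounding box.
Flange: 210 × 28, A = 5 880 mm², y = 84 mm, Ī = 384 160 mm⁴.
Web: 22 × 70, A = 1 540 mm², y = 35 mm, Ī = 628 833 mm⁴.
Centroid: ȳ = ΣA·y / ΣA = 73.83 mm.
Transfer each piece to the horizontal centroidal axis using Ī + A·d² with d = y − 73.83:
  flange: d = 10.17 mm → contributes +992 299 mm⁴
  web: d = -38.83 mm → contributes +2 950 820 mm⁴
Total I = 3 943 119 mm⁴.

Ix ≈ 3.9 × 10⁶ mm⁴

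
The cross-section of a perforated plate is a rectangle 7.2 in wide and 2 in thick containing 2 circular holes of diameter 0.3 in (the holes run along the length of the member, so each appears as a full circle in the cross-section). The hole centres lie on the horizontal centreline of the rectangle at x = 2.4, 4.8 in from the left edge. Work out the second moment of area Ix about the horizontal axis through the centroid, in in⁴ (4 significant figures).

Decompose the section into non-overlapping parts with the origin at the bottom-left of its bounding rectangle.
Plate: 7.2 × 2, A = 14.4 in², y = 1 in, Ī = 4.8 in⁴.
Hole 1 (subtracted): ⌀0.3, A = 0.0706858 in², y = 1 in, Ī = 0.000397608 in⁴.
Hole 2 (subtracted): ⌀0.3, A = 0.0706858 in², y = 1 in, Ī = 0.000397608 in⁴.
By symmetry the centroid is at mid-height, ȳ = 1 in.
All pieces are centred on the horizontal axis through the centroid, so I = ΣĪ (holes subtracted) = 4.7992 in⁴.

Ix ≈ 4.799 in⁴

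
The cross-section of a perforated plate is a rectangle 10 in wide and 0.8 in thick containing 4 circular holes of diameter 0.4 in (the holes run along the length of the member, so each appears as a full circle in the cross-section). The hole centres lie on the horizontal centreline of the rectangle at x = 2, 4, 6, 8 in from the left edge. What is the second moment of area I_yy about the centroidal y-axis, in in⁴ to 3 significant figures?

Split into non-overlapping primitives; take the origin at the lower-left of the bounding box.
Plate: 10 × 0.8, A = 8 in², x = 5 in, Ī = 66.667 in⁴.
Hole 1 (subtracted): ⌀0.4, A = 0.12566 in², x = 2 in, Ī = 0.0012566 in⁴.
Hole 2 (subtracted): ⌀0.4, A = 0.12566 in², x = 4 in, Ī = 0.0012566 in⁴.
Hole 3 (subtracted): ⌀0.4, A = 0.12566 in², x = 6 in, Ī = 0.0012566 in⁴.
Hole 4 (subtracted): ⌀0.4, A = 0.12566 in², x = 8 in, Ī = 0.0012566 in⁴.
By symmetry the centroid is at mid-width, x̄ = 5 in.
Transfer each piece to the centroidal y-axis using Ī + A·d² with d = x − 5:
  plate: d = 0 in → contributes +66.667 in⁴
  hole 1: d = -3 in → contributes −1.1322 in⁴
  hole 2: d = -1 in → contributes −0.12692 in⁴
  hole 3: d = 1 in → contributes −0.12692 in⁴
  hole 4: d = 3 in → contributes −1.1322 in⁴
Total I = 64.148 in⁴.

I_yy ≈ 64.1 in⁴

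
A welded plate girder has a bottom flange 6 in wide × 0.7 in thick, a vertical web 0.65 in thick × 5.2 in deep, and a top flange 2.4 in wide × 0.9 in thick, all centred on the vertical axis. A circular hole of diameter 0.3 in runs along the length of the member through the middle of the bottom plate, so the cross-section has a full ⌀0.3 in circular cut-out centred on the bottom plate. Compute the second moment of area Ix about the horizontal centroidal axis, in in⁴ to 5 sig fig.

Treat the section as a set of non-overlapping primitives; coordinates are from the bounding-box lower-left.
Bottom plate: 6 × 0.7, A = 4.2 in², y = 0.35 in, Ī = 0.1715 in⁴.
Web plate: 0.65 × 5.2, A = 3.38 in², y = 3.3 in, Ī = 7.616267 in⁴.
Top plate: 2.4 × 0.9, A = 2.16 in², y = 6.35 in, Ī = 0.1458 in⁴.
Hole (subtracted): ⌀0.3, A = 0.07068583 in², y = 0.35 in, Ī = 0.0003976078 in⁴.
Centroid: ȳ = ΣA·y / ΣA = 2.721523 in.
Transfer each piece to the horizontal centroidal axis using Ī + A·d² with d = y − 2.721523:
  bottom plate: d = -2.371523 in → contributes +23.79281 in⁴
  web plate: d = 0.5784771 in → contributes +8.747336 in⁴
  top plate: d = 3.628477 in → contributes +28.58403 in⁴
  hole: d = -2.371523 in → contributes −0.3979433 in⁴
Total I = 60.72623 in⁴.

Ix ≈ 60.726 in⁴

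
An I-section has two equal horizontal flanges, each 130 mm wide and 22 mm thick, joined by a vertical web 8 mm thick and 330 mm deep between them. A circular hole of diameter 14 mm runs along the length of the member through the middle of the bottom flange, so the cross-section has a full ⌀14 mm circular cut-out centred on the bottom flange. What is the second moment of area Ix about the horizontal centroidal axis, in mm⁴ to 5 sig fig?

Ix ≈ 1.9651 × 10⁸ mm⁴

Decompose the section into non-overlapping parts with the origin at the bottom-left of its bounding rectangle.
Bottom flange: 130 × 22, A = 2 860 mm², y = 11 mm, Ī = 115353.3 mm⁴.
Web: 8 × 330, A = 2 640 mm², y = 187 mm, Ī = 23 958 000 mm⁴.
Top flange: 130 × 22, A = 2 860 mm², y = 363 mm, Ī = 115353.3 mm⁴.
Hole (subtracted): ⌀14, A = 153.938 mm², y = 11 mm, Ī = 1885.741 mm⁴.
Centroid: ȳ = ΣA·y / ΣA = 190.3016 mm.
Transfer each piece to the horizontal centroidal axis using Ī + A·d² with d = y − 190.3016:
  bottom flange: d = -179.3016 mm → contributes +92 061 671 mm⁴
  web: d = -3.301595 mm → contributes +23 986 777 mm⁴
  top flange: d = 172.6984 mm → contributes +85 414 107 mm⁴
  hole: d = -179.3016 mm → contributes −4 950 849 mm⁴
Total I = 196 511 706 mm⁴.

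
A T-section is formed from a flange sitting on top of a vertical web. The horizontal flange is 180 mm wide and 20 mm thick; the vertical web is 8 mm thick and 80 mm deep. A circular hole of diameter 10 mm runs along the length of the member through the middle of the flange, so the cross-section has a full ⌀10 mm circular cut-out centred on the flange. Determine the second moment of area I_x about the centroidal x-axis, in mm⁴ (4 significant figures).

Decompose the section into non-overlapping parts with the origin at the bottom-left of its bounding rectangle.
Flange: 180 × 20, A = 3 600 mm², y = 90 mm, Ī = 120 000 mm⁴.
Web: 8 × 80, A = 640 mm², y = 40 mm, Ī = 341 333 mm⁴.
Hole (subtracted): ⌀10, A = 78.5398 mm², y = 90 mm, Ī = 490.874 mm⁴.
Centroid: ȳ = ΣA·y / ΣA = 82.3104 mm.
Transfer each piece to the centroidal x-axis using Ī + A·d² with d = y − 82.3104:
  flange: d = 7.68961 mm → contributes +332 868 mm⁴
  web: d = -42.3104 mm → contributes +1 487 042 mm⁴
  hole: d = 7.68961 mm → contributes −5134.94 mm⁴
Total I = 1 814 775 mm⁴.

I_x ≈ 1.815 × 10⁶ mm⁴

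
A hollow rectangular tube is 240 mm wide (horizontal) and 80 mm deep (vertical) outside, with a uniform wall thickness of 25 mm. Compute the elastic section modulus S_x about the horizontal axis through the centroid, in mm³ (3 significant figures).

Decompose the section into non-overlapping parts with the origin at the bottom-left of its bounding rectangle.
Outer rectangle: 240 × 80, A = 19 200 mm², y = 40 mm, Ī = 10 240 000 mm⁴.
Inner void (subtracted): 190 × 30, A = 5 700 mm², y = 40 mm, Ī = 427 500 mm⁴.
By symmetry the centroid is at mid-height, ȳ = 40 mm.
All pieces are centred on the horizontal axis through the centroid, so I = ΣĪ (holes subtracted) = 9 812 500 mm⁴.
Extreme fibre distance c = 40 mm; S = I/c = 245 313 mm³.

S_x ≈ 2.45 × 10⁵ mm³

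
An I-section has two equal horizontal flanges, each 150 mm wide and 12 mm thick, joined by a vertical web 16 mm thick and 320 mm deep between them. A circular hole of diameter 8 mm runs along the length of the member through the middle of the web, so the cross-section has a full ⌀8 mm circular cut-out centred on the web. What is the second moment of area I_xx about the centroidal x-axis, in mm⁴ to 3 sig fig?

I_xx ≈ 1.43 × 10⁸ mm⁴

Treat the section as a set of non-overlapping primitives; coordinates are from the bounding-box lower-left.
Bottom flange: 150 × 12, A = 1 800 mm², y = 6 mm, Ī = 21 600 mm⁴.
Web: 16 × 320, A = 5 120 mm², y = 172 mm, Ī = 43 690 667 mm⁴.
Top flange: 150 × 12, A = 1 800 mm², y = 338 mm, Ī = 21 600 mm⁴.
Hole (subtracted): ⌀8, A = 50.265 mm², y = 172 mm, Ī = 201.06 mm⁴.
By symmetry the centroid is at mid-height, ȳ = 172 mm.
Transfer each piece to the centroidal x-axis using Ī + A·d² with d = y − 172:
  bottom flange: d = -166 mm → contributes +49 622 400 mm⁴
  web: d = 0 mm → contributes +43 690 667 mm⁴
  top flange: d = 166 mm → contributes +49 622 400 mm⁴
  hole: d = 0 mm → contributes −201.06 mm⁴
Total I = 142 935 266 mm⁴.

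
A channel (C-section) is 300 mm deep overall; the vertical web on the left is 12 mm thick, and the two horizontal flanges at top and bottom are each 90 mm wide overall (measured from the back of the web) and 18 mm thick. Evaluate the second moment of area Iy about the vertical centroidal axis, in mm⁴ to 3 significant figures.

Iy ≈ 4.66 × 10⁶ mm⁴

Decompose the section into non-overlapping parts with the origin at the bottom-left of its bounding rectangle.
Web: 12 × 300, A = 3 600 mm², x = 6 mm, Ī = 43 200 mm⁴.
Top flange (beyond web): 78 × 18, A = 1 404 mm², x = 51 mm, Ī = 711 828 mm⁴.
Bottom flange (beyond web): 78 × 18, A = 1 404 mm², x = 51 mm, Ī = 711 828 mm⁴.
Centroid: x̄ = ΣA·x / ΣA = 25.719 mm.
Transfer each piece to the vertical centroidal axis using Ī + A·d² with d = x − 25.719:
  web: d = -19.719 mm → contributes +1 443 035 mm⁴
  top flange (beyond web): d = 25.281 mm → contributes +1 609 158 mm⁴
  bottom flange (beyond web): d = 25.281 mm → contributes +1 609 158 mm⁴
Total I = 4 661 350 mm⁴.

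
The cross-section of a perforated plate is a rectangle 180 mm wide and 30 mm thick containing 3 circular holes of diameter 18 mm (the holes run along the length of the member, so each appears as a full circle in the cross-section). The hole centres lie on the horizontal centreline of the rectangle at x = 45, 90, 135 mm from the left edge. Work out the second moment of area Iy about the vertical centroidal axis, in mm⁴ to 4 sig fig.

Treat the section as a set of non-overlapping primitives; coordinates are from the bounding-box lower-left.
Plate: 180 × 30, A = 5 400 mm², x = 90 mm, Ī = 14 580 000 mm⁴.
Hole 1 (subtracted): ⌀18, A = 254.469 mm², x = 45 mm, Ī = 5 153 mm⁴.
Hole 2 (subtracted): ⌀18, A = 254.469 mm², x = 90 mm, Ī = 5 153 mm⁴.
Hole 3 (subtracted): ⌀18, A = 254.469 mm², x = 135 mm, Ī = 5 153 mm⁴.
By symmetry the centroid is at mid-width, x̄ = 90 mm.
Transfer each piece to the vertical centroidal axis using Ī + A·d² with d = x − 90:
  plate: d = 0 mm → contributes +14 580 000 mm⁴
  hole 1: d = -45 mm → contributes −520 453 mm⁴
  hole 2: d = 0 mm → contributes −5 153 mm⁴
  hole 3: d = 45 mm → contributes −520 453 mm⁴
Total I = 13 533 942 mm⁴.

Iy ≈ 1.353 × 10⁷ mm⁴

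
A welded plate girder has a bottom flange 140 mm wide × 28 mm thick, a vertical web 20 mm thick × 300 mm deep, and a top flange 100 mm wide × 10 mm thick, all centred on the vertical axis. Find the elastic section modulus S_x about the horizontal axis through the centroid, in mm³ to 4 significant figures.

Split into non-overlapping primitives; take the origin at the lower-left of the bounding box.
Bottom plate: 140 × 28, A = 3 920 mm², y = 14 mm, Ī = 256 107 mm⁴.
Web plate: 20 × 300, A = 6 000 mm², y = 178 mm, Ī = 45 000 000 mm⁴.
Top plate: 100 × 10, A = 1 000 mm², y = 333 mm, Ī = 8333.33 mm⁴.
Centroid: ȳ = ΣA·y / ΣA = 133.322 mm.
Transfer each piece to the horizontal axis through the centroid using Ī + A·d² with d = y − 133.322:
  bottom plate: d = -119.322 mm → contributes +56 068 368 mm⁴
  web plate: d = 44.6777 mm → contributes +56 976 558 mm⁴
  top plate: d = 199.678 mm → contributes +39 879 500 mm⁴
Total I = 152 924 425 mm⁴.
Extreme fibre distance c = 204.678 mm; S = I/c = 747 148 mm³.

S_x ≈ 7.471 × 10⁵ mm³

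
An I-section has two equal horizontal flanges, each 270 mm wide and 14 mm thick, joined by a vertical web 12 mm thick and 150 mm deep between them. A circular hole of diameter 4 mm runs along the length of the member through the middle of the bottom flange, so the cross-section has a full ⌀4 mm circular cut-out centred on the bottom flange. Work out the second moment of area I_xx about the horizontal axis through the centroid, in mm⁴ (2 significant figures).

I_xx ≈ 5.4 × 10⁷ mm⁴

Treat the section as a set of non-overlapping primitives; coordinates are from the bounding-box lower-left.
Bottom flange: 270 × 14, A = 3 780 mm², y = 7 mm, Ī = 61 740 mm⁴.
Web: 12 × 150, A = 1 800 mm², y = 89 mm, Ī = 3 375 000 mm⁴.
Top flange: 270 × 14, A = 3 780 mm², y = 171 mm, Ī = 61 740 mm⁴.
Hole (subtracted): ⌀4, A = 12.57 mm², y = 7 mm, Ī = 12.57 mm⁴.
Centroid: ȳ = ΣA·y / ΣA = 89.11 mm.
Transfer each piece to the horizontal axis through the centroid using Ī + A·d² with d = y − 89.11:
  bottom flange: d = -82.11 mm → contributes +25 546 845 mm⁴
  web: d = -0.1102 mm → contributes +3 375 022 mm⁴
  top flange: d = 81.89 mm → contributes +25 410 167 mm⁴
  hole: d = -82.11 mm → contributes −84 736 mm⁴
Total I = 54 247 298 mm⁴.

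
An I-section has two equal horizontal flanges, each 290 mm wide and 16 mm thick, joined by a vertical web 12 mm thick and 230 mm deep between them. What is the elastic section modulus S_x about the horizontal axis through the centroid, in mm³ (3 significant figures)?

S_x ≈ 1.17 × 10⁶ mm³

Treat the section as a set of non-overlapping primitives; coordinates are from the bounding-box lower-left.
Bottom flange: 290 × 16, A = 4 640 mm², y = 8 mm, Ī = 98 987 mm⁴.
Web: 12 × 230, A = 2 760 mm², y = 131 mm, Ī = 12 167 000 mm⁴.
Top flange: 290 × 16, A = 4 640 mm², y = 254 mm, Ī = 98 987 mm⁴.
By symmetry the centroid is at mid-height, ȳ = 131 mm.
Transfer each piece to the horizontal axis through the centroid using Ī + A·d² with d = y − 131:
  bottom flange: d = -123 mm → contributes +70 297 547 mm⁴
  web: d = 0 mm → contributes +12 167 000 mm⁴
  top flange: d = 123 mm → contributes +70 297 547 mm⁴
Total I = 152 762 093 mm⁴.
Extreme fibre distance c = 131 mm; S = I/c = 1 166 123 mm³.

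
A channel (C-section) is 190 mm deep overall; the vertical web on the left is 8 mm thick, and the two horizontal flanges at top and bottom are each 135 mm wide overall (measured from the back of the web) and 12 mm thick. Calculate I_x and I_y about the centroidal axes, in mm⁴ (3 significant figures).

Split into non-overlapping primitives; take the origin at the lower-left of the bounding box.
Web: 8 × 190, A = 1 520 mm², y = 95 mm, Ī = 4 572 667 mm⁴.
Top flange (beyond web): 127 × 12, A = 1 524 mm², y = 184 mm, Ī = 18 288 mm⁴.
Bottom flange (beyond web): 127 × 12, A = 1 524 mm², y = 6 mm, Ī = 18 288 mm⁴.
By symmetry the centroid is at mid-height, ȳ = 95 mm.
Transfer each piece to the centroidal x-axis using Ī + A·d² with d = y − 95:
  web: d = 0 mm → contributes +4 572 667 mm⁴
  top flange (beyond web): d = 89 mm → contributes +12 089 892 mm⁴
  bottom flange (beyond web): d = -89 mm → contributes +12 089 892 mm⁴
Total I = 28 752 451 mm⁴.
For the y-axis: x̄ = 49.039 mm.
Repeating about the centroidal y-axis gives I_y = 8 725 916 mm⁴.

I_x ≈ 2.88 × 10⁷ mm⁴, I_y ≈ 8.73 × 10⁶ mm⁴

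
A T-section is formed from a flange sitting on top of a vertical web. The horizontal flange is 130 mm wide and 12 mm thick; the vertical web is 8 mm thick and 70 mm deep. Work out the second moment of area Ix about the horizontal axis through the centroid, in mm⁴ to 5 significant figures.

Ix ≈ 9.4009 × 10⁵ mm⁴

Treat the section as a set of non-overlapping primitives; coordinates are from the bounding-box lower-left.
Flange: 130 × 12, A = 1 560 mm², y = 76 mm, Ī = 18 720 mm⁴.
Web: 8 × 70, A = 560 mm², y = 35 mm, Ī = 228666.7 mm⁴.
Centroid: ȳ = ΣA·y / ΣA = 65.16981 mm.
Transfer each piece to the horizontal axis through the centroid using Ī + A·d² with d = y − 65.16981:
  flange: d = 10.83019 mm → contributes +201697.1 mm⁴
  web: d = -30.16981 mm → contributes +738388.5 mm⁴
Total I = 940085.5 mm⁴.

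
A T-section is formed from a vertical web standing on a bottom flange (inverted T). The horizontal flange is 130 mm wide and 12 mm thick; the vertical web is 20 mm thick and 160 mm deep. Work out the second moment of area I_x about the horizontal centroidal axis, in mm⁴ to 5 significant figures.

Treat the section as a set of non-overlapping primitives; coordinates are from the bounding-box lower-left.
Flange: 130 × 12, A = 1 560 mm², y = 6 mm, Ī = 18 720 mm⁴.
Web: 20 × 160, A = 3 200 mm², y = 92 mm, Ī = 6 826 667 mm⁴.
Centroid: ȳ = ΣA·y / ΣA = 63.81513 mm.
Transfer each piece to the horizontal centroidal axis using Ī + A·d² with d = y − 63.81513:
  flange: d = -57.81513 mm → contributes +5 233 159 mm⁴
  web: d = 28.18487 mm → contributes +9 368 705 mm⁴
Total I = 14 601 864 mm⁴.

I_x ≈ 1.4602 × 10⁷ mm⁴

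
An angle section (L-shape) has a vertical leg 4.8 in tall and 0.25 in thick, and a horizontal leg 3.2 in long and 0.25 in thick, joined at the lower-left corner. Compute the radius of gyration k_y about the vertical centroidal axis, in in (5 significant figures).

k_y ≈ 0.93958 in

Treat the section as a set of non-overlapping primitives; coordinates are from the bounding-box lower-left.
Vertical leg: 0.25 × 4.8, A = 1.2 in², x = 0.125 in, Ī = 0.00625 in⁴.
Horizontal leg (remainder): 2.95 × 0.25, A = 0.7375 in², x = 1.725 in, Ī = 0.5348411 in⁴.
Centroid: x̄ = ΣA·x / ΣA = 0.7340323 in.
Transfer each piece to the vertical centroidal axis using Ī + A·d² with d = x − 0.7340323:
  vertical leg: d = -0.6090323 in → contributes +0.4513543 in⁴
  horizontal leg (remainder): d = 0.9909677 in → contributes +1.259079 in⁴
Total I = 1.710433 in⁴.
Radius of gyration: k = √(I/A) = √(1.710433 / 1.9375) = 0.9395766 in.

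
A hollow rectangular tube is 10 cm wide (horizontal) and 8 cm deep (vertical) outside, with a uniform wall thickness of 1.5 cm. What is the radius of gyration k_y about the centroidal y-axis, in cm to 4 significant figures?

k_y ≈ 3.412 cm

Break the section into simple shapes (no overlaps), measuring from the bottom-left corner of the bounding box.
Outer rectangle: 10 × 8, A = 80 cm², x = 5 cm, Ī = 666.667 cm⁴.
Inner void (subtracted): 7 × 5, A = 35 cm², x = 5 cm, Ī = 142.917 cm⁴.
By symmetry the centroid is at mid-width, x̄ = 5 cm.
All pieces are centred on the centroidal y-axis, so I = ΣĪ (holes subtracted) = 523.75 cm⁴.
Radius of gyration: k = √(I/A) = √(523.75 / 45) = 3.41158 cm.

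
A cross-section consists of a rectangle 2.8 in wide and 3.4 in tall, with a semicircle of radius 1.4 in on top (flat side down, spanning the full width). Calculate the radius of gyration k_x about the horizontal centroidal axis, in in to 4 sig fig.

k_x ≈ 1.317 in

Decompose the section into non-overlapping parts with the origin at the bottom-left of its bounding rectangle.
Rectangular body: 2.8 × 3.4, A = 9.52 in², y = 1.7 in, Ī = 9.17093 in⁴.
Semicircular cap: semicircle r = 1.4, A = 3.07876 in², y = 3.99418 in, Ī = 0.421642 in⁴.
Centroid: ȳ = ΣA·y / ΣA = 2.26063 in.
Transfer each piece to the horizontal centroidal axis using Ī + A·d² with d = y − 2.26063:
  rectangular body: d = -0.560629 in → contributes +12.1631 in⁴
  semicircular cap: d = 1.73355 in → contributes +9.67392 in⁴
Total I = 21.837 in⁴.
Radius of gyration: k = √(I/A) = √(21.837 / 12.5988) = 1.31654 in.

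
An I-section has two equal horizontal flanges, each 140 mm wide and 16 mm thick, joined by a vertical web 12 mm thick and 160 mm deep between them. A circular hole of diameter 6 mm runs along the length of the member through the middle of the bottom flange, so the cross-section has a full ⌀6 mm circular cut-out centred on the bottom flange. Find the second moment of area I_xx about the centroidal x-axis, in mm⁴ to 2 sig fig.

Split into non-overlapping primitives; take the origin at the lower-left of the bounding box.
Bottom flange: 140 × 16, A = 2 240 mm², y = 8 mm, Ī = 47 787 mm⁴.
Web: 12 × 160, A = 1 920 mm², y = 96 mm, Ī = 4 096 000 mm⁴.
Top flange: 140 × 16, A = 2 240 mm², y = 184 mm, Ī = 47 787 mm⁴.
Hole (subtracted): ⌀6, A = 28.27 mm², y = 8 mm, Ī = 63.62 mm⁴.
Centroid: ȳ = ΣA·y / ΣA = 96.39 mm.
Transfer each piece to the centroidal x-axis using Ī + A·d² with d = y − 96.39:
  bottom flange: d = -88.39 mm → contributes +17 548 638 mm⁴
  web: d = -0.3905 mm → contributes +4 096 293 mm⁴
  top flange: d = 87.61 mm → contributes +17 240 739 mm⁴
  hole: d = -88.39 mm → contributes −220 968 mm⁴
Total I = 38 664 702 mm⁴.

I_xx ≈ 3.9 × 10⁷ mm⁴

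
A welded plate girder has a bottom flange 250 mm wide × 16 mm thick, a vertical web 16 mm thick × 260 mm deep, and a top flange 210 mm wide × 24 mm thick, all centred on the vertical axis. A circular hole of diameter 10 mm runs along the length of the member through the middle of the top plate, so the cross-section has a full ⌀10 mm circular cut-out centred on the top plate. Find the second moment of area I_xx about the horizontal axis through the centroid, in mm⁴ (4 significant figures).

I_xx ≈ 1.982 × 10⁸ mm⁴

Decompose the section into non-overlapping parts with the origin at the bottom-left of its bounding rectangle.
Bottom plate: 250 × 16, A = 4 000 mm², y = 8 mm, Ī = 85333.3 mm⁴.
Web plate: 16 × 260, A = 4 160 mm², y = 146 mm, Ī = 23 434 667 mm⁴.
Top plate: 210 × 24, A = 5 040 mm², y = 288 mm, Ī = 241 920 mm⁴.
Hole (subtracted): ⌀10, A = 78.5398 mm², y = 288 mm, Ī = 490.874 mm⁴.
Centroid: ȳ = ΣA·y / ΣA = 157.624 mm.
Transfer each piece to the horizontal axis through the centroid using Ī + A·d² with d = y − 157.624:
  bottom plate: d = -149.624 mm → contributes +89 635 017 mm⁴
  web plate: d = -11.6243 mm → contributes +23 996 781 mm⁴
  top plate: d = 130.376 mm → contributes +85 910 993 mm⁴
  hole: d = 130.376 mm → contributes −1 335 497 mm⁴
Total I = 198 207 294 mm⁴.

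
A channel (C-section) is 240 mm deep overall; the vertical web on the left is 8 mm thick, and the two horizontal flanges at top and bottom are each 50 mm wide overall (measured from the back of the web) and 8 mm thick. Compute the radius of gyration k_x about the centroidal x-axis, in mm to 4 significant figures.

k_x ≈ 83.94 mm

Treat the section as a set of non-overlapping primitives; coordinates are from the bounding-box lower-left.
Web: 8 × 240, A = 1 920 mm², y = 120 mm, Ī = 9 216 000 mm⁴.
Top flange (beyond web): 42 × 8, A = 336 mm², y = 236 mm, Ī = 1 792 mm⁴.
Bottom flange (beyond web): 42 × 8, A = 336 mm², y = 4 mm, Ī = 1 792 mm⁴.
By symmetry the centroid is at mid-height, ȳ = 120 mm.
Transfer each piece to the centroidal x-axis using Ī + A·d² with d = y − 120:
  web: d = 0 mm → contributes +9 216 000 mm⁴
  top flange (beyond web): d = 116 mm → contributes +4 523 008 mm⁴
  bottom flange (beyond web): d = -116 mm → contributes +4 523 008 mm⁴
Total I = 18 262 016 mm⁴.
Radius of gyration: k = √(I/A) = √(18 262 016 / 2 592) = 83.9377 mm.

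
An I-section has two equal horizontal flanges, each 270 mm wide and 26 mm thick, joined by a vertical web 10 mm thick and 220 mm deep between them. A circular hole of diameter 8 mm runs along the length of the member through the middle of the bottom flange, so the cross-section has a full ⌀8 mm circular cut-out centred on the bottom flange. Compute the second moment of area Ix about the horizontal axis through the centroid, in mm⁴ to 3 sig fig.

Ix ≈ 2.21 × 10⁸ mm⁴

Decompose the section into non-overlapping parts with the origin at the bottom-left of its bounding rectangle.
Bottom flange: 270 × 26, A = 7 020 mm², y = 13 mm, Ī = 395 460 mm⁴.
Web: 10 × 220, A = 2 200 mm², y = 136 mm, Ī = 8 873 333 mm⁴.
Top flange: 270 × 26, A = 7 020 mm², y = 259 mm, Ī = 395 460 mm⁴.
Hole (subtracted): ⌀8, A = 50.265 mm², y = 13 mm, Ī = 201.06 mm⁴.
Centroid: ȳ = ΣA·y / ΣA = 136.38 mm.
Transfer each piece to the horizontal axis through the centroid using Ī + A·d² with d = y − 136.38:
  bottom flange: d = -123.38 mm → contributes +107 261 553 mm⁴
  web: d = -0.38189 mm → contributes +8 873 654 mm⁴
  top flange: d = 122.62 mm → contributes +105 942 575 mm⁴
  hole: d = -123.38 mm → contributes −765 397 mm⁴
Total I = 221 312 385 mm⁴.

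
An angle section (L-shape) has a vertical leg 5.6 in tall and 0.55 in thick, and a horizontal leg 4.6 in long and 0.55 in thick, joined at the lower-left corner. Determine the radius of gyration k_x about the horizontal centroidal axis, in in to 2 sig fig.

Split into non-overlapping primitives; take the origin at the lower-left of the bounding box.
Vertical leg: 0.55 × 5.6, A = 3.08 in², y = 2.8 in, Ī = 8.049 in⁴.
Horizontal leg (remainder): 4.05 × 0.55, A = 2.228 in², y = 0.275 in, Ī = 0.05615 in⁴.
Centroid: ȳ = ΣA·y / ΣA = 1.74 in.
Transfer each piece to the horizontal centroidal axis using Ī + A·d² with d = y − 1.74:
  vertical leg: d = 1.06 in → contributes +11.51 in⁴
  horizontal leg (remainder): d = -1.465 in → contributes +4.839 in⁴
Total I = 16.35 in⁴.
Radius of gyration: k = √(I/A) = √(16.35 / 5.308) = 1.755 in.

k_x ≈ 1.8 in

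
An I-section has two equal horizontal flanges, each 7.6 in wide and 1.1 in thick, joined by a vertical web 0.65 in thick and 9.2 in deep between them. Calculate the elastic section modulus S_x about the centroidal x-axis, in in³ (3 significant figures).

Break the section into simple shapes (no overlaps), measuring from the bottom-left corner of the bounding box.
Bottom flange: 7.6 × 1.1, A = 8.36 in², y = 0.55 in, Ī = 0.84297 in⁴.
Web: 0.65 × 9.2, A = 5.98 in², y = 5.7 in, Ī = 42.179 in⁴.
Top flange: 7.6 × 1.1, A = 8.36 in², y = 10.85 in, Ī = 0.84297 in⁴.
By symmetry the centroid is at mid-height, ȳ = 5.7 in.
Transfer each piece to the centroidal x-axis using Ī + A·d² with d = y − 5.7:
  bottom flange: d = -5.15 in → contributes +222.57 in⁴
  web: d = 0 in → contributes +42.179 in⁴
  top flange: d = 5.15 in → contributes +222.57 in⁴
Total I = 487.32 in⁴.
Extreme fibre distance c = 5.7 in; S = I/c = 85.495 in³.

S_x ≈ 85.5 in³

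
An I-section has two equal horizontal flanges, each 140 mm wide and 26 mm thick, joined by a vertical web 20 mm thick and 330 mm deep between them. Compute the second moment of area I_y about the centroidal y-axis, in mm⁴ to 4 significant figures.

Split into non-overlapping primitives; take the origin at the lower-left of the bounding box.
Bottom flange: 140 × 26, A = 3 640 mm², x = 70 mm, Ī = 5 945 333 mm⁴.
Web: 20 × 330, A = 6 600 mm², x = 70 mm, Ī = 220 000 mm⁴.
Top flange: 140 × 26, A = 3 640 mm², x = 70 mm, Ī = 5 945 333 mm⁴.
By symmetry the centroid is at mid-width, x̄ = 70 mm.
All pieces are centred on the centroidal y-axis, so I = ΣĪ = 12 110 667 mm⁴.

I_y ≈ 1.211 × 10⁷ mm⁴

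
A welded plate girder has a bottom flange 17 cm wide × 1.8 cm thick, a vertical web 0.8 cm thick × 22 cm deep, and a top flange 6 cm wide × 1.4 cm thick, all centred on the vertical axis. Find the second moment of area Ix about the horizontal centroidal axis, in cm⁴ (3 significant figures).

Ix ≈ 4950 cm⁴

Split into non-overlapping primitives; take the origin at the lower-left of the bounding box.
Bottom plate: 17 × 1.8, A = 30.6 cm², y = 0.9 cm, Ī = 8.262 cm⁴.
Web plate: 0.8 × 22, A = 17.6 cm², y = 12.8 cm, Ī = 709.87 cm⁴.
Top plate: 6 × 1.4, A = 8.4 cm², y = 24.5 cm, Ī = 1.372 cm⁴.
Centroid: ȳ = ΣA·y / ΣA = 8.1028 cm.
Transfer each piece to the horizontal centroidal axis using Ī + A·d² with d = y − 8.1028:
  bottom plate: d = -7.2028 cm → contributes +1595.8 cm⁴
  web plate: d = 4.6972 cm → contributes +1098.2 cm⁴
  top plate: d = 16.397 cm → contributes +2259.9 cm⁴
Total I = 4953.9 cm⁴.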